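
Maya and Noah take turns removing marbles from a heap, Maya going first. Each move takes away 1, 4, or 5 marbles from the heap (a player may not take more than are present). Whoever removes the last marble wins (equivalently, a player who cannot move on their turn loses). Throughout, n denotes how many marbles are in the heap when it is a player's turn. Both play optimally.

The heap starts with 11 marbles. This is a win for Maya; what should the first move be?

Compute win/loss labels from the base case upward. A position with no move is L. Any other position is W if it can reach an L in one move, else L.
n=0: no move → L
n=1: can move to 0, which is L ⇒ W
n=2: the only move is to 1(W), a W ⇒ L
n=3: can move to 2, which is L ⇒ W
n=4: can move to 0, which is L ⇒ W
n=5: can move to 0, which is L ⇒ W
n=6: can move to 2, which is L ⇒ W
n=7: can move to 2, which is L ⇒ W
n=8: moves to 7(W), 4(W), 3(W); every one is W ⇒ L
n=9: can move to 8, which is L ⇒ W
n=10: moves to 9(W), 6(W), 5(W); every one is W ⇒ L
n=11: can move to 10, which is L ⇒ W
From 11, the L positions reachable in one move are: 10.

Remove 1, leaving 10.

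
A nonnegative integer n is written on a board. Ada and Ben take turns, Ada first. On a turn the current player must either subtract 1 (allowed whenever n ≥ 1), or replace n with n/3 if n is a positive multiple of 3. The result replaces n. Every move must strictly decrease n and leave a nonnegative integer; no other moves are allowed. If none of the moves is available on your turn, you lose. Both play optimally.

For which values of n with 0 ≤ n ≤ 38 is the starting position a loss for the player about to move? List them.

Compute win/loss labels from the base case upward. A position with no move is L. Any other position is W if it can reach an L in one move, else L.
n=0: no move → L
n=1: can move to 0, which is L ⇒ W
n=2: the only move is to 1(W), a W ⇒ L
n=3: can move to 2, which is L ⇒ W
n=4: the only move is to 3(W), a W ⇒ L
n=5: can move to 4, which is L ⇒ W
n=6: can move to 2, which is L ⇒ W
n=7: the only move is to 6(W), a W ⇒ L
n=8: can move to 7, which is L ⇒ W
n=9: moves to 3(W), 8(W); every one is W ⇒ L
n=10: can move to 9, which is L ⇒ W
n=11: the only move is to 10(W), a W ⇒ L
n=12: can move to 4, which is L ⇒ W
n=13: the only move is to 12(W), a W ⇒ L
n=14: can move to 13, which is L ⇒ W
n=15: moves to 5(W), 14(W); every one is W ⇒ L
n=16: can move to 15, which is L ⇒ W
n=17: the only move is to 16(W), a W ⇒ L
n=18: can move to 17, which is L ⇒ W
n=19: the only move is to 18(W), a W ⇒ L
n=20: can move to 19, which is L ⇒ W
n=21: can move to 7, which is L ⇒ W
n=22: the only move is to 21(W), a W ⇒ L
n=23: can move to 22, which is L ⇒ W
n=24: moves to 8(W), 23(W); every one is W ⇒ L
n=25: can move to 24, which is L ⇒ W
n=26: the only move is to 25(W), a W ⇒ L
n=27: can move to 9, which is L ⇒ W
n=28: the only move is to 27(W), a W ⇒ L
n=29: can move to 28, which is L ⇒ W
n=30: moves to 10(W), 29(W); every one is W ⇒ L
n=31: can move to 30, which is L ⇒ W
n=32: the only move is to 31(W), a W ⇒ L
n=33: can move to 11, which is L ⇒ W
n=34: the only move is to 33(W), a W ⇒ L
n=35: can move to 34, which is L ⇒ W
n=36: moves to 12(W), 35(W); every one is W ⇒ L
n=37: can move to 36, which is L ⇒ W
n=38: the only move is to 37(W), a W ⇒ L
Reading off the rows marked L gives the requested list; there are 19 such values of n.

0, 2, 4, 7, 9, 11, 13, 15, 17, 19, 22, 24, 26, 28, 30, 32, 34, 36, 38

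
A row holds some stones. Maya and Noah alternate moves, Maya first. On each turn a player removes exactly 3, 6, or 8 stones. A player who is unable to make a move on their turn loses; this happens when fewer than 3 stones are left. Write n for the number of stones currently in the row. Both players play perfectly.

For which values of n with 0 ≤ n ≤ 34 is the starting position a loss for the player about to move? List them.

0, 1, 2, 11, 12, 13, 22, 23, 24, 33, 34

Label each position W (a win for the player to move) or L (a loss). A position with no legal move is L; any other position is W exactly when some move reaches an L, and L when every move reaches a W.
n=0: no move → L
n=1: no move → L
n=2: no move → L
n=3: can move to 0, which is L ⇒ W
n=4: can move to 1, which is L ⇒ W
n=5: can move to 2, which is L ⇒ W
n=6: can move to 0, which is L ⇒ W
n=7: can move to 1, which is L ⇒ W
n=8: can move to 2, which is L ⇒ W
n=9: can move to 1, which is L ⇒ W
n=10: can move to 2, which is L ⇒ W
n=11: moves to 8(W), 5(W), 3(W); every one is W ⇒ L
n=12: moves to 9(W), 6(W), 4(W); every one is W ⇒ L
n=13: moves to 10(W), 7(W), 5(W); every one is W ⇒ L
n=14: can move to 11, which is L ⇒ W
n=15: can move to 12, which is L ⇒ W
n=16: can move to 13, which is L ⇒ W
n=17: can move to 11, which is L ⇒ W
n=18: can move to 12, which is L ⇒ W
n=19: can move to 13, which is L ⇒ W
n=20: can move to 12, which is L ⇒ W
n=21: can move to 13, which is L ⇒ W
n=22: moves to 19(W), 16(W), 14(W); every one is W ⇒ L
n=23: moves to 20(W), 17(W), 15(W); every one is W ⇒ L
n=24: moves to 21(W), 18(W), 16(W); every one is W ⇒ L
n=25: can move to 22, which is L ⇒ W
n=26: can move to 23, which is L ⇒ W
n=27: can move to 24, which is L ⇒ W
n=28: can move to 22, which is L ⇒ W
n=29: can move to 23, which is L ⇒ W
n=30: can move to 24, which is L ⇒ W
n=31: can move to 23, which is L ⇒ W
n=32: can move to 24, which is L ⇒ W
n=33: moves to 30(W), 27(W), 25(W); every one is W ⇒ L
n=34: moves to 31(W), 28(W), 26(W); every one is W ⇒ L
The losing starting values of n are exactly the entries labelled L in this table (11 of them).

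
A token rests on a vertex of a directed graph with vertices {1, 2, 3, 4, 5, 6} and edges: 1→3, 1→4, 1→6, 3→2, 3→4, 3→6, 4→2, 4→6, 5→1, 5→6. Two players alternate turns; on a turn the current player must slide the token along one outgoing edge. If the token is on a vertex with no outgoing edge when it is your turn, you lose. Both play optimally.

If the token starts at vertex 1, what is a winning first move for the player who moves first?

Compute win/loss labels from the base case upward. A position with no move is L. Any other position is W if it can reach an L in one move, else L.
Every edge goes from a vertex to one that appears earlier in the order 2, 6, 4, 3, 1, 5, so processing vertices in that order labels each vertex after all of its successors.
2: no outgoing edge → L
6: no outgoing edge → L
4: reaches L-position 6 → W
3: reaches L-position 6 → W
1: reaches L-position 6 → W
5: reaches L-position 6 → W
From 1, the L positions reachable in one move are: 6.

Move to 6.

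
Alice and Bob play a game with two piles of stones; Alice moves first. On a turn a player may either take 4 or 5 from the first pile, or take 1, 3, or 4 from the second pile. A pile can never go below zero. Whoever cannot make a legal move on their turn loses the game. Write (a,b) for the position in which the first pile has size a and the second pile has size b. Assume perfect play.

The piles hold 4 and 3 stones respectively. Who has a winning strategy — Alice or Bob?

Bob wins.

Compute win/loss labels from the base case upward. A position with no move is L. Any other position is W if it can reach an L in one move, else L.
No move ever increases a pile, so every position that can arise here has a ≤ 4 and b ≤ 3; it is enough to label the cells with 0 ≤ a ≤ 4 and 0 ≤ b ≤ 3.
Every move lowers a or b (never raises either), so fill the grid row by row in increasing a, and left to right within a row: each cell's successors are then already labelled.
      b=0  b=1  b=2  b=3
a=0:    L    W    L    W
a=1:    L    W    L    W
a=2:    L    W    L    W
a=3:    L    W    L    W
a=4:    W    L    W    L
Cells with no legal move (terminal, hence L): (0,0), (1,0), (2,0), (3,0).
The remaining L cells, each justified by listing all of its moves:
(0,2): →(0,1)(W) only, which is W, so L
(1,2): →(1,1)(W) only, which is W, so L
(2,2): →(2,1)(W) only, which is W, so L
(3,2): →(3,1)(W) only, which is W, so L
(4,1): →(0,1)(W), (4,0)(W) — all W, so L
(4,3): →(0,3)(W), (4,2)(W), (4,0)(W) — all W, so L
Every other cell has at least one move into one of the L cells above, so it is W.
The starting position (4,3) is L: whatever Alice does, the opponent receives a W position.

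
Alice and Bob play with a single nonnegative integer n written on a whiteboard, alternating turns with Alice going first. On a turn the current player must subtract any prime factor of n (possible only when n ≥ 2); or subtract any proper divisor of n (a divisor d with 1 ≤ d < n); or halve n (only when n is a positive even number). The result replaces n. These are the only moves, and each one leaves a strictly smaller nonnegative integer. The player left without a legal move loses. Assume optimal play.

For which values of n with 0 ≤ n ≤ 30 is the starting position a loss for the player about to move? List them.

Positions with no move are L. A position that does have a move is losing for the player to move precisely when every available move leads to a winning position for the opponent. Fill in the labels:
n=0: no move → L
n=1: no move → L
n=2: W (go to 0, an L position)
n=3: W (go to 0, an L position)
n=4: L (options 2(W), 3(W) are all W)
n=5: W (go to 0, an L position)
n=6: W (go to 4, an L position)
n=7: W (go to 0, an L position)
n=8: W (go to 4, an L position)
n=9: L (options 6(W), 8(W) are all W)
n=10: W (go to 9, an L position)
n=11: W (go to 0, an L position)
n=12: W (go to 9, an L position)
n=13: W (go to 0, an L position)
n=14: L (options 7(W), 12(W), 13(W) are all W)
n=15: W (go to 14, an L position)
n=16: W (go to 14, an L position)
n=17: W (go to 0, an L position)
n=18: W (go to 9, an L position)
n=19: W (go to 0, an L position)
n=20: L (options 10(W), 15(W), 16(W), 18(W), 19(W) are all W)
n=21: W (go to 14, an L position)
n=22: W (go to 20, an L position)
n=23: W (go to 0, an L position)
n=24: W (go to 20, an L position)
n=25: W (go to 20, an L position)
n=26: L (options 13(W), 24(W), 25(W) are all W)
n=27: W (go to 26, an L position)
n=28: W (go to 14, an L position)
n=29: W (go to 0, an L position)
n=30: W (go to 20, an L position)
Reading off the rows marked L gives the requested list; there are 7 such values of n.

0, 1, 4, 9, 14, 20, 26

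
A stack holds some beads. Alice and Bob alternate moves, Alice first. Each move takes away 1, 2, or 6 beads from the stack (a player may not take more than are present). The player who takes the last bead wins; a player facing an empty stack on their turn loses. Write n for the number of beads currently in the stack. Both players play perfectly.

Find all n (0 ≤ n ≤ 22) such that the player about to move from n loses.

0, 3, 7, 10, 14, 17, 21

Compute win/loss labels from the base case upward. A position with no move is L. Any other position is W if it can reach an L in one move, else L.
n=0: no move → L
n=1: →0(L), so W
n=2: →0(L), so W
n=3: →2(W), 1(W) — all W, so L
n=4: →3(L), so W
n=5: →3(L), so W
n=6: →0(L), so W
n=7: →6(W), 5(W), 1(W) — all W, so L
n=8: →7(L), so W
n=9: →7(L), so W
n=10: →9(W), 8(W), 4(W) — all W, so L
n=11: →10(L), so W
n=12: →10(L), so W
n=13: →7(L), so W
n=14: →13(W), 12(W), 8(W) — all W, so L
n=15: →14(L), so W
n=16: →14(L), so W
n=17: →16(W), 15(W), 11(W) — all W, so L
n=18: →17(L), so W
n=19: →17(L), so W
n=20: →14(L), so W
n=21: →20(W), 19(W), 15(W) — all W, so L
n=22: →21(L), so W
The losing starting values of n are exactly the entries labelled L in this table (7 of them).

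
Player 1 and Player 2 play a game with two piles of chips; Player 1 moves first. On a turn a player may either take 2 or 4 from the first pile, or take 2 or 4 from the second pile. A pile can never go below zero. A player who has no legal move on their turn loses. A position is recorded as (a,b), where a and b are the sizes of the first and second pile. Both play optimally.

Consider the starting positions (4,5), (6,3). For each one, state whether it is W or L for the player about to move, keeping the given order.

Label each position W (a win for the player to move) or L (a loss). A position with no legal move is L; any other position is W exactly when some move reaches an L, and L when every move reaches a W.
No move ever increases a pile, so every position that can arise here has a ≤ 6 and b ≤ 5; it is enough to label the cells with 0 ≤ a ≤ 6 and 0 ≤ b ≤ 5.
Every move lowers a or b (never raises either), so fill the grid row by row in increasing a, and left to right within a row: each cell's successors are then already labelled.
      b=0  b=1  b=2  b=3  b=4  b=5
a=0:    L    L    W    W    W    W
a=1:    L    L    W    W    W    W
a=2:    W    W    L    L    W    W
a=3:    W    W    L    L    W    W
a=4:    W    W    W    W    L    L
a=5:    W    W    W    W    L    L
a=6:    L    L    W    W    W    W
Cells with no legal move (terminal, hence L): (0,0), (0,1), (1,0), (1,1).
The remaining L cells, each justified by listing all of its moves:
(2,2): L (options (0,2)(W), (2,0)(W) are all W)
(2,3): L (options (0,3)(W), (2,1)(W) are all W)
(3,2): L (options (1,2)(W), (3,0)(W) are all W)
(3,3): L (options (1,3)(W), (3,1)(W) are all W)
(4,4): L (options (2,4)(W), (0,4)(W), (4,2)(W), (4,0)(W) are all W)
(4,5): L (options (2,5)(W), (0,5)(W), (4,3)(W), (4,1)(W) are all W)
(5,4): L (options (3,4)(W), (1,4)(W), (5,2)(W), (5,0)(W) are all W)
(5,5): L (options (3,5)(W), (1,5)(W), (5,3)(W), (5,1)(W) are all W)
(6,0): L (options (4,0)(W), (2,0)(W) are all W)
(6,1): L (options (4,1)(W), (2,1)(W) are all W)
Every other cell has at least one move into one of the L cells above, so it is W.
(4,5): one of the L cells justified above, so L
(6,3): the move to (2,3) reaches an L cell, so W

(4,5): L, (6,3): W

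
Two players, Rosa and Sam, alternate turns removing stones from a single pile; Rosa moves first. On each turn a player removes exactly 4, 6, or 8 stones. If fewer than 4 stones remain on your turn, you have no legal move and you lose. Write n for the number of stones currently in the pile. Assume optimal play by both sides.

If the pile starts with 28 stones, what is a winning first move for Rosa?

Remove 4, leaving 24.

Use the standard recursion: the mover loses at a terminal position; elsewhere, the mover wins exactly when some move hands the opponent an L position.
n=0: no move → L
n=1: no move → L
n=2: no move → L
n=3: no move → L
n=4: can move to 0, which is L ⇒ W
n=5: can move to 1, which is L ⇒ W
n=6: can move to 2, which is L ⇒ W
n=7: can move to 3, which is L ⇒ W
n=8: can move to 2, which is L ⇒ W
n=9: can move to 3, which is L ⇒ W
n=10: can move to 2, which is L ⇒ W
n=11: can move to 3, which is L ⇒ W
n=12: moves to 8(W), 6(W), 4(W); every one is W ⇒ L
n=13: moves to 9(W), 7(W), 5(W); every one is W ⇒ L
n=14: moves to 10(W), 8(W), 6(W); every one is W ⇒ L
n=15: moves to 11(W), 9(W), 7(W); every one is W ⇒ L
n=16: can move to 12, which is L ⇒ W
n=17: can move to 13, which is L ⇒ W
n=18: can move to 14, which is L ⇒ W
n=19: can move to 15, which is L ⇒ W
n=20: can move to 14, which is L ⇒ W
n=21: can move to 15, which is L ⇒ W
n=22: can move to 14, which is L ⇒ W
n=23: can move to 15, which is L ⇒ W
n=24: moves to 20(W), 18(W), 16(W); every one is W ⇒ L
n=25: moves to 21(W), 19(W), 17(W); every one is W ⇒ L
n=26: moves to 22(W), 20(W), 18(W); every one is W ⇒ L
n=27: moves to 23(W), 21(W), 19(W); every one is W ⇒ L
n=28: can move to 24, which is L ⇒ W
From 28, the L positions reachable in one move are: 24.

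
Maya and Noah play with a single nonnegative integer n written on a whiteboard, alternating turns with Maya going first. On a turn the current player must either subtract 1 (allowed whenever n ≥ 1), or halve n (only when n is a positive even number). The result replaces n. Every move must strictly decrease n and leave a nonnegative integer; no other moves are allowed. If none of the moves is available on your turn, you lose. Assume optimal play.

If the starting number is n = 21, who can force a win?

Noah wins.

Classify positions by backward induction: terminal positions (no move available) are L. From any other position, the mover wins iff some move reaches an L.
n=0: no move → L
n=1: W (go to 0, an L position)
n=2: L (sole option 1(W) is W)
n=3: W (go to 2, an L position)
n=4: W (go to 2, an L position)
n=5: L (sole option 4(W) is W)
n=6: W (go to 5, an L position)
n=7: L (sole option 6(W) is W)
n=8: W (go to 7, an L position)
n=9: L (sole option 8(W) is W)
n=10: W (go to 5, an L position)
n=11: L (sole option 10(W) is W)
n=12: W (go to 11, an L position)
n=13: L (sole option 12(W) is W)
n=14: W (go to 7, an L position)
n=15: L (sole option 14(W) is W)
n=16: W (go to 15, an L position)
n=17: L (sole option 16(W) is W)
n=18: W (go to 9, an L position)
n=19: L (sole option 18(W) is W)
n=20: W (go to 19, an L position)
n=21: L (sole option 20(W) is W)
The starting position 21 is L: whatever Maya does, the opponent receives a W position.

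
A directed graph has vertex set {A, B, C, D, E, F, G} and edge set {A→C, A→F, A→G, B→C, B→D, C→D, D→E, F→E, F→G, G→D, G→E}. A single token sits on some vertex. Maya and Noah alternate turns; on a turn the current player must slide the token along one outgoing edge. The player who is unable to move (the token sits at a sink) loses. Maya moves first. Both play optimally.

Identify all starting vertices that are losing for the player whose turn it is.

C, E

Compute win/loss labels from the base case upward. A position with no move is L. Any other position is W if it can reach an L in one move, else L.
Every edge goes from a vertex to one that appears earlier in the order E, D, G, F, C, A, B, so processing vertices in that order labels each vertex after all of its successors.
E: no outgoing edge → L
D: reaches L-position E → W
G: reaches L-position E → W
F: reaches L-position E → W
C: only reaches D(W), which is W → L
A: reaches L-position C → W
B: reaches L-position C → W
Reading off the rows marked L gives the requested list; there are 2 such vertices.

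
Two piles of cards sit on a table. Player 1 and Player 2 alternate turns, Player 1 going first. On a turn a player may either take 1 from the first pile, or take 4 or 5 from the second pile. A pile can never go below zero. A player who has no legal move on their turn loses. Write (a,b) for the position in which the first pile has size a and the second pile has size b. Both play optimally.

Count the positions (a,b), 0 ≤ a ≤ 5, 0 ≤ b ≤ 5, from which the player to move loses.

18

Build the W/L table. Terminal = L. A non-terminal position is W if it has a move to some L; otherwise it is L.
Every move lowers a or b (never raises either), so fill the grid row by row in increasing a, and left to right within a row: each cell's successors are then already labelled.
      b=0  b=1  b=2  b=3  b=4  b=5
a=0:    L    L    L    L    W    W
a=1:    W    W    W    W    L    L
a=2:    L    L    L    L    W    W
a=3:    W    W    W    W    L    L
a=4:    L    L    L    L    W    W
a=5:    W    W    W    W    L    L
Cells with no legal move (terminal, hence L): (0,0), (0,1), (0,2), (0,3).
The remaining L cells, each justified by listing all of its moves:
(1,4): →(0,4)(W), (1,0)(W) — all W, so L
(1,5): →(0,5)(W), (1,1)(W), (1,0)(W) — all W, so L
(2,0): →(1,0)(W) only, which is W, so L
(2,1): →(1,1)(W) only, which is W, so L
(2,2): →(1,2)(W) only, which is W, so L
(2,3): →(1,3)(W) only, which is W, so L
(3,4): →(2,4)(W), (3,0)(W) — all W, so L
(3,5): →(2,5)(W), (3,1)(W), (3,0)(W) — all W, so L
(4,0): →(3,0)(W) only, which is W, so L
(4,1): →(3,1)(W) only, which is W, so L
(4,2): →(3,2)(W) only, which is W, so L
(4,3): →(3,3)(W) only, which is W, so L
(5,4): →(4,4)(W), (5,0)(W) — all W, so L
(5,5): →(4,5)(W), (5,1)(W), (5,0)(W) — all W, so L
Every other cell has at least one move into one of the L cells above, so it is W.
L cells per row: a=0: 4, a=1: 2, a=2: 4, a=3: 2, a=4: 4, a=5: 2; total 18.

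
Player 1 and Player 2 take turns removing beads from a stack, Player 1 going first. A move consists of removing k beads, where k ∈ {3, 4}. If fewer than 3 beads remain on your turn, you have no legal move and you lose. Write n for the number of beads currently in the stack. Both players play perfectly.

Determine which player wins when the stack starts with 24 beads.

Compute win/loss labels from the base case upward. A position with no move is L. Any other position is W if it can reach an L in one move, else L.
n=0: no move → L
n=1: no move → L
n=2: no move → L
n=3: reaches L-position 0 → W
n=4: reaches L-position 1 → W
n=5: reaches L-position 2 → W
n=6: reaches L-position 2 → W
n=7: only reaches 4(W), 3(W), all W → L
n=8: only reaches 5(W), 4(W), all W → L
n=9: only reaches 6(W), 5(W), all W → L
n=10: reaches L-position 7 → W
n=11: reaches L-position 8 → W
n=12: reaches L-position 9 → W
n=13: reaches L-position 9 → W
n=14: only reaches 11(W), 10(W), all W → L
n=15: only reaches 12(W), 11(W), all W → L
n=16: only reaches 13(W), 12(W), all W → L
n=17: reaches L-position 14 → W
n=18: reaches L-position 15 → W
n=19: reaches L-position 16 → W
n=20: reaches L-position 16 → W
n=21: only reaches 18(W), 17(W), all W → L
n=22: only reaches 19(W), 18(W), all W → L
n=23: only reaches 20(W), 19(W), all W → L
n=24: reaches L-position 21 → W
From 24 Player 1 can remove 3, leaving 21, reaching an L position.

Player 1 wins.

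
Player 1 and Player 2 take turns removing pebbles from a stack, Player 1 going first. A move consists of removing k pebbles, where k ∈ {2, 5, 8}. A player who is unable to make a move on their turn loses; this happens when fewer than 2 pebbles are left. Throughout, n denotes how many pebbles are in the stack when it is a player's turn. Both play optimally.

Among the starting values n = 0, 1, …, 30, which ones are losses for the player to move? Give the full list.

Label each position W (a win for the player to move) or L (a loss). A position with no legal move is L; any other position is W exactly when some move reaches an L, and L when every move reaches a W.
n=0: no move → L
n=1: no move → L
n=2: reaches L-position 0 → W
n=3: reaches L-position 1 → W
n=4: only reaches 2(W), which is W → L
n=5: reaches L-position 0 → W
n=6: reaches L-position 4 → W
n=7: only reaches 5(W), 2(W), all W → L
n=8: reaches L-position 0 → W
n=9: reaches L-position 7 → W
n=10: only reaches 8(W), 5(W), 2(W), all W → L
n=11: only reaches 9(W), 6(W), 3(W), all W → L
n=12: reaches L-position 10 → W
n=13: reaches L-position 11 → W
n=14: only reaches 12(W), 9(W), 6(W), all W → L
n=15: reaches L-position 10 → W
n=16: reaches L-position 14 → W
n=17: only reaches 15(W), 12(W), 9(W), all W → L
n=18: reaches L-position 10 → W
n=19: reaches L-position 17 → W
n=20: only reaches 18(W), 15(W), 12(W), all W → L
n=21: only reaches 19(W), 16(W), 13(W), all W → L
n=22: reaches L-position 20 → W
n=23: reaches L-position 21 → W
n=24: only reaches 22(W), 19(W), 16(W), all W → L
n=25: reaches L-position 20 → W
n=26: reaches L-position 24 → W
n=27: only reaches 25(W), 22(W), 19(W), all W → L
n=28: reaches L-position 20 → W
n=29: reaches L-position 27 → W
n=30: only reaches 28(W), 25(W), 22(W), all W → L
Reading off the rows marked L gives the requested list; there are 13 such values of n.

0, 1, 4, 7, 10, 11, 14, 17, 20, 21, 24, 27, 30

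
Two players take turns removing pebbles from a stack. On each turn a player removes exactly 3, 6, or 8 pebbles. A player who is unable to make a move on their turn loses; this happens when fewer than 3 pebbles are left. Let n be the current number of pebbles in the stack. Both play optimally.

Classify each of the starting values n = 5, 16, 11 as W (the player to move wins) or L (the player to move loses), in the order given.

5: W, 16: W, 11: L

Compute win/loss labels from the base case upward. A position with no move is L. Any other position is W if it can reach an L in one move, else L.
n=0: no move → L
n=1: no move → L
n=2: no move → L
n=3: →0(L), so W
n=4: →1(L), so W
n=5: →2(L), so W
n=6: →0(L), so W
n=7: →1(L), so W
n=8: →2(L), so W
n=9: →1(L), so W
n=10: →2(L), so W
n=11: →8(W), 5(W), 3(W) — all W, so L
n=12: →9(W), 6(W), 4(W) — all W, so L
n=13: →10(W), 7(W), 5(W) — all W, so L
n=14: →11(L), so W
n=15: →12(L), so W
n=16: →13(L), so W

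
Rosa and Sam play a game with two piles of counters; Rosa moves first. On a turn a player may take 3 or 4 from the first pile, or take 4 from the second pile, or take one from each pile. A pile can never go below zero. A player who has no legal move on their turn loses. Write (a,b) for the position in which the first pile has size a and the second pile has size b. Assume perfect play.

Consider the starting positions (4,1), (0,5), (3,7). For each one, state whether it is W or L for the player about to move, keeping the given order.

Work bottom-up. With no move the player to move loses. Otherwise the position is W if at least one move leads to an L position for the opponent, and L if every move leads to a W.
No move ever increases a pile, so every position that can arise here has a ≤ 4 and b ≤ 7; it is enough to label the cells with 0 ≤ a ≤ 4 and 0 ≤ b ≤ 7.
Every move lowers a or b (never raises either), so fill the grid row by row in increasing a, and left to right within a row: each cell's successors are then already labelled.
      b=0  b=1  b=2  b=3  b=4  b=5  b=6  b=7
a=0:    L    L    L    L    W    W    W    W
a=1:    L    W    W    W    W    L    L    L
a=2:    L    W    L    L    W    L    W    W
a=3:    W    W    W    W    W    L    W    L
a=4:    W    W    W    W    L    W    W    W
Cells with no legal move (terminal, hence L): (0,0), (0,1), (0,2), (0,3), (1,0), (2,0).
The remaining L cells, each justified by listing all of its moves:
(1,5): moves to (1,1)(W), (0,4)(W); every one is W ⇒ L
(1,6): moves to (1,2)(W), (0,5)(W); every one is W ⇒ L
(1,7): moves to (1,3)(W), (0,6)(W); every one is W ⇒ L
(2,2): the only move is to (1,1)(W), a W ⇒ L
(2,3): the only move is to (1,2)(W), a W ⇒ L
(2,5): moves to (2,1)(W), (1,4)(W); every one is W ⇒ L
(3,5): moves to (0,5)(W), (3,1)(W), (2,4)(W); every one is W ⇒ L
(3,7): moves to (0,7)(W), (3,3)(W), (2,6)(W); every one is W ⇒ L
(4,4): moves to (1,4)(W), (0,4)(W), (4,0)(W), (3,3)(W); every one is W ⇒ L
Every other cell has at least one move into one of the L cells above, so it is W.
(4,1): the move to (0,1) reaches an L cell, so W
(0,5): the move to (0,1) reaches an L cell, so W
(3,7): one of the L cells justified above, so L

(4,1): W, (0,5): W, (3,7): L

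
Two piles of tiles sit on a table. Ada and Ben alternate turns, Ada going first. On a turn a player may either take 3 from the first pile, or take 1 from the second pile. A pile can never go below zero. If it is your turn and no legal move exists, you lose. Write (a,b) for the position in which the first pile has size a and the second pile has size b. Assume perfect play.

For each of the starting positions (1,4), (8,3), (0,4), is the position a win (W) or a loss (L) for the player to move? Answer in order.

(1,4): L, (8,3): W, (0,4): L

Use the standard recursion: the mover loses at a terminal position; elsewhere, the mover wins exactly when some move hands the opponent an L position.
No move ever increases a pile, so every position that can arise here has a ≤ 8 and b ≤ 4; it is enough to label the cells with 0 ≤ a ≤ 8 and 0 ≤ b ≤ 4.
Every move lowers a or b (never raises either), so fill the grid row by row in increasing a, and left to right within a row: each cell's successors are then already labelled.
      b=0  b=1  b=2  b=3  b=4
a=0:    L    W    L    W    L
a=1:    L    W    L    W    L
a=2:    L    W    L    W    L
a=3:    W    L    W    L    W
a=4:    W    L    W    L    W
a=5:    W    L    W    L    W
a=6:    L    W    L    W    L
a=7:    L    W    L    W    L
a=8:    L    W    L    W    L
Cells with no legal move (terminal, hence L): (0,0), (1,0), (2,0).
The remaining L cells, each justified by listing all of its moves:
(0,2): only reaches (0,1)(W), which is W → L
(0,4): only reaches (0,3)(W), which is W → L
(1,2): only reaches (1,1)(W), which is W → L
(1,4): only reaches (1,3)(W), which is W → L
(2,2): only reaches (2,1)(W), which is W → L
(2,4): only reaches (2,3)(W), which is W → L
(3,1): only reaches (0,1)(W), (3,0)(W), all W → L
(3,3): only reaches (0,3)(W), (3,2)(W), all W → L
(4,1): only reaches (1,1)(W), (4,0)(W), all W → L
(4,3): only reaches (1,3)(W), (4,2)(W), all W → L
(5,1): only reaches (2,1)(W), (5,0)(W), all W → L
(5,3): only reaches (2,3)(W), (5,2)(W), all W → L
(6,0): only reaches (3,0)(W), which is W → L
(6,2): only reaches (3,2)(W), (6,1)(W), all W → L
(6,4): only reaches (3,4)(W), (6,3)(W), all W → L
(7,0): only reaches (4,0)(W), which is W → L
(7,2): only reaches (4,2)(W), (7,1)(W), all W → L
(7,4): only reaches (4,4)(W), (7,3)(W), all W → L
(8,0): only reaches (5,0)(W), which is W → L
(8,2): only reaches (5,2)(W), (8,1)(W), all W → L
(8,4): only reaches (5,4)(W), (8,3)(W), all W → L
Every other cell has at least one move into one of the L cells above, so it is W.
(1,4): one of the L cells justified above, so L
(8,3): the move to (5,3) reaches an L cell, so W
(0,4): one of the L cells justified above, so L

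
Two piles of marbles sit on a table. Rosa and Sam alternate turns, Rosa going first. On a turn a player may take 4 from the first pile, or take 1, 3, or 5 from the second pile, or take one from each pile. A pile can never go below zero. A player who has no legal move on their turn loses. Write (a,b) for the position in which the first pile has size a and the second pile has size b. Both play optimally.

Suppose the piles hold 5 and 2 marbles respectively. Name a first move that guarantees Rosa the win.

Move to (1,2).

Use the standard recursion: the mover loses at a terminal position; elsewhere, the mover wins exactly when some move hands the opponent an L position.
No move ever increases a pile, so every position that can arise here has a ≤ 5 and b ≤ 2; it is enough to label the cells with 0 ≤ a ≤ 5 and 0 ≤ b ≤ 2.
Every move lowers a or b (never raises either), so fill the grid row by row in increasing a, and left to right within a row: each cell's successors are then already labelled.
      b=0  b=1  b=2
a=0:    L    W    L
a=1:    L    W    L
a=2:    L    W    L
a=3:    L    W    L
a=4:    W    W    W
a=5:    W    L    W
Cells with no legal move (terminal, hence L): (0,0), (1,0), (2,0), (3,0).
The remaining L cells, each justified by listing all of its moves:
(0,2): the only move is to (0,1)(W), a W ⇒ L
(1,2): moves to (1,1)(W), (0,1)(W); every one is W ⇒ L
(2,2): moves to (2,1)(W), (1,1)(W); every one is W ⇒ L
(3,2): moves to (3,1)(W), (2,1)(W); every one is W ⇒ L
(5,1): moves to (1,1)(W), (5,0)(W), (4,0)(W); every one is W ⇒ L
Every other cell has at least one move into one of the L cells above, so it is W.
From (5,2), the L positions reachable in one move are: (1,2), (5,1). Any move reaching one of these is winning.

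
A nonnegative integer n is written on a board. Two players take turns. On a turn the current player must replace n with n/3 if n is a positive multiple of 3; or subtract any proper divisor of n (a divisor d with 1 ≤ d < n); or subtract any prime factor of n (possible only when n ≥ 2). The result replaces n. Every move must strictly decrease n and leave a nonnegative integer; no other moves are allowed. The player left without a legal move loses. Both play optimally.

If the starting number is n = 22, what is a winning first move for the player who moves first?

Work bottom-up. With no move the player to move loses. Otherwise the position is W if at least one move leads to an L position for the opponent, and L if every move leads to a W.
n=0: no move → L
n=1: no move → L
n=2: →0(L), so W
n=3: →0(L), so W
n=4: →2(W), 3(W) — all W, so L
n=5: →0(L), so W
n=6: →4(L), so W
n=7: →0(L), so W
n=8: →4(L), so W
n=9: →3(W), 6(W), 8(W) — all W, so L
n=10: →9(L), so W
n=11: →0(L), so W
n=12: →4(L), so W
n=13: →0(L), so W
n=14: →7(W), 12(W), 13(W) — all W, so L
n=15: →14(L), so W
n=16: →14(L), so W
n=17: →0(L), so W
n=18: →9(L), so W
n=19: →0(L), so W
n=20: →10(W), 15(W), 16(W), 18(W), 19(W) — all W, so L
n=21: →14(L), so W
n=22: →20(L), so W
From 22, the L positions reachable in one move are: 20.

Move to 20.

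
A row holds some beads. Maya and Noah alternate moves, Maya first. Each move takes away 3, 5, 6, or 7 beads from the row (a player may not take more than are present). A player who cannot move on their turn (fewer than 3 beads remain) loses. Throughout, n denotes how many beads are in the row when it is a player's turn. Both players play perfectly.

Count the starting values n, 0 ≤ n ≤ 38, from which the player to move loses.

12

Build the W/L table. Terminal = L. A non-terminal position is W if it has a move to some L; otherwise it is L.
n=0: no move → L
n=1: no move → L
n=2: no move → L
n=3: can move to 0, which is L ⇒ W
n=4: can move to 1, which is L ⇒ W
n=5: can move to 2, which is L ⇒ W
n=6: can move to 1, which is L ⇒ W
n=7: can move to 2, which is L ⇒ W
n=8: can move to 2, which is L ⇒ W
n=9: can move to 2, which is L ⇒ W
n=10: moves to 7(W), 5(W), 4(W), 3(W); every one is W ⇒ L
n=11: moves to 8(W), 6(W), 5(W), 4(W); every one is W ⇒ L
n=12: moves to 9(W), 7(W), 6(W), 5(W); every one is W ⇒ L
n=13: can move to 10, which is L ⇒ W
n=14: can move to 11, which is L ⇒ W
n=15: can move to 12, which is L ⇒ W
n=16: can move to 11, which is L ⇒ W
n=17: can move to 12, which is L ⇒ W
n=18: can move to 12, which is L ⇒ W
n=19: can move to 12, which is L ⇒ W
n=20: moves to 17(W), 15(W), 14(W), 13(W); every one is W ⇒ L
n=21: moves to 18(W), 16(W), 15(W), 14(W); every one is W ⇒ L
n=22: moves to 19(W), 17(W), 16(W), 15(W); every one is W ⇒ L
n=23: can move to 20, which is L ⇒ W
n=24: can move to 21, which is L ⇒ W
n=25: can move to 22, which is L ⇒ W
n=26: can move to 21, which is L ⇒ W
n=27: can move to 22, which is L ⇒ W
n=28: can move to 22, which is L ⇒ W
n=29: can move to 22, which is L ⇒ W
n=30: moves to 27(W), 25(W), 24(W), 23(W); every one is W ⇒ L
n=31: moves to 28(W), 26(W), 25(W), 24(W); every one is W ⇒ L
n=32: moves to 29(W), 27(W), 26(W), 25(W); every one is W ⇒ L
n=33: can move to 30, which is L ⇒ W
n=34: can move to 31, which is L ⇒ W
n=35: can move to 32, which is L ⇒ W
n=36: can move to 31, which is L ⇒ W
n=37: can move to 32, which is L ⇒ W
n=38: can move to 32, which is L ⇒ W
L entries with 0 ≤ n ≤ 38: n = 0, 1, 2, 10, 11, 12, 20, 21, 22, 30, 31, 32; that makes 12.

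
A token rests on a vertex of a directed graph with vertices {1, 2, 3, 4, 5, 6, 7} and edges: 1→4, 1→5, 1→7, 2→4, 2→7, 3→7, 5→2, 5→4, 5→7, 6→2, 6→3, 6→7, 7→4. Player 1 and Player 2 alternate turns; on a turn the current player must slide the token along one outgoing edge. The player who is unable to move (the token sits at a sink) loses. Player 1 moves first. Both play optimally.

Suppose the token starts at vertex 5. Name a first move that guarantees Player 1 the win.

Label each position W (a win for the player to move) or L (a loss). A position with no legal move is L; any other position is W exactly when some move reaches an L, and L when every move reaches a W.
Every edge goes from a vertex to one that appears earlier in the order 4, 7, 2, 3, 6, 5, 1, so processing vertices in that order labels each vertex after all of its successors.
4: no outgoing edge → L
7: →4(L), so W
2: →4(L), so W
3: →7(W) only, which is W, so L
6: →3(L), so W
5: →4(L), so W
1: →4(L), so W
From 5, the L positions reachable in one move are: 4.

Move to 4.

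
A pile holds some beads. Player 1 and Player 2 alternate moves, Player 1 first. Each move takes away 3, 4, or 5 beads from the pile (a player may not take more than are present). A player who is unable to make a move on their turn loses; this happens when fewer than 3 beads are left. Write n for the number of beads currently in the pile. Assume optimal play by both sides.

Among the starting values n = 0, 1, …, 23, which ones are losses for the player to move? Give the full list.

Build the W/L table. Terminal = L. A non-terminal position is W if it has a move to some L; otherwise it is L.
n=0: no move → L
n=1: no move → L
n=2: no move → L
n=3: reaches L-position 0 → W
n=4: reaches L-position 1 → W
n=5: reaches L-position 2 → W
n=6: reaches L-position 2 → W
n=7: reaches L-position 2 → W
n=8: only reaches 5(W), 4(W), 3(W), all W → L
n=9: only reaches 6(W), 5(W), 4(W), all W → L
n=10: only reaches 7(W), 6(W), 5(W), all W → L
n=11: reaches L-position 8 → W
n=12: reaches L-position 9 → W
n=13: reaches L-position 10 → W
n=14: reaches L-position 10 → W
n=15: reaches L-position 10 → W
n=16: only reaches 13(W), 12(W), 11(W), all W → L
n=17: only reaches 14(W), 13(W), 12(W), all W → L
n=18: only reaches 15(W), 14(W), 13(W), all W → L
n=19: reaches L-position 16 → W
n=20: reaches L-position 17 → W
n=21: reaches L-position 18 → W
n=22: reaches L-position 18 → W
n=23: reaches L-position 18 → W
The losing starting values of n are exactly the entries labelled L in this table (9 of them).

0, 1, 2, 8, 9, 10, 16, 17, 18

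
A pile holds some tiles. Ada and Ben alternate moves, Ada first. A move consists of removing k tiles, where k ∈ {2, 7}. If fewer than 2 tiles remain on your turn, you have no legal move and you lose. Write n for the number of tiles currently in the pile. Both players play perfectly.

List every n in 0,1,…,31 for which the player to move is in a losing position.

0, 1, 4, 5, 9, 10, 13, 14, 18, 19, 22, 23, 27, 28, 31

Build the W/L table. Terminal = L. A non-terminal position is W if it has a move to some L; otherwise it is L.
n=0: no move → L
n=1: no move → L
n=2: reaches L-position 0 → W
n=3: reaches L-position 1 → W
n=4: only reaches 2(W), which is W → L
n=5: only reaches 3(W), which is W → L
n=6: reaches L-position 4 → W
n=7: reaches L-position 5 → W
n=8: reaches L-position 1 → W
n=9: only reaches 7(W), 2(W), all W → L
n=10: only reaches 8(W), 3(W), all W → L
n=11: reaches L-position 9 → W
n=12: reaches L-position 10 → W
n=13: only reaches 11(W), 6(W), all W → L
n=14: only reaches 12(W), 7(W), all W → L
n=15: reaches L-position 13 → W
n=16: reaches L-position 14 → W
n=17: reaches L-position 10 → W
n=18: only reaches 16(W), 11(W), all W → L
n=19: only reaches 17(W), 12(W), all W → L
n=20: reaches L-position 18 → W
n=21: reaches L-position 19 → W
n=22: only reaches 20(W), 15(W), all W → L
n=23: only reaches 21(W), 16(W), all W → L
n=24: reaches L-position 22 → W
n=25: reaches L-position 23 → W
n=26: reaches L-position 19 → W
n=27: only reaches 25(W), 20(W), all W → L
n=28: only reaches 26(W), 21(W), all W → L
n=29: reaches L-position 27 → W
n=30: reaches L-position 28 → W
n=31: only reaches 29(W), 24(W), all W → L
Reading off the rows marked L gives the requested list; there are 15 such values of n.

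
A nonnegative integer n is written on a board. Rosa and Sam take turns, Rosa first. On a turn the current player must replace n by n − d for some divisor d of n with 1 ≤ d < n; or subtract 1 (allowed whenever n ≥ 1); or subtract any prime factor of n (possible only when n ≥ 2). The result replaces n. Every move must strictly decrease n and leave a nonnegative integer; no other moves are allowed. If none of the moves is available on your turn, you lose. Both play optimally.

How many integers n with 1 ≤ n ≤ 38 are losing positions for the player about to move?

8

Label each position W (a win for the player to move) or L (a loss). A position with no legal move is L; any other position is W exactly when some move reaches an L, and L when every move reaches a W.
n=0: no move → L
n=1: reaches L-position 0 → W
n=2: reaches L-position 0 → W
n=3: reaches L-position 0 → W
n=4: only reaches 2(W), 3(W), all W → L
n=5: reaches L-position 0 → W
n=6: reaches L-position 4 → W
n=7: reaches L-position 0 → W
n=8: reaches L-position 4 → W
n=9: only reaches 6(W), 8(W), all W → L
n=10: reaches L-position 9 → W
n=11: reaches L-position 0 → W
n=12: reaches L-position 9 → W
n=13: reaches L-position 0 → W
n=14: only reaches 7(W), 12(W), 13(W), all W → L
n=15: reaches L-position 14 → W
n=16: reaches L-position 14 → W
n=17: reaches L-position 0 → W
n=18: reaches L-position 9 → W
n=19: reaches L-position 0 → W
n=20: only reaches 10(W), 15(W), 16(W), 18(W), 19(W), all W → L
n=21: reaches L-position 14 → W
n=22: reaches L-position 20 → W
n=23: reaches L-position 0 → W
n=24: reaches L-position 20 → W
n=25: reaches L-position 20 → W
n=26: only reaches 13(W), 24(W), 25(W), all W → L
n=27: reaches L-position 26 → W
n=28: reaches L-position 14 → W
n=29: reaches L-position 0 → W
n=30: reaches L-position 20 → W
n=31: reaches L-position 0 → W
n=32: only reaches 16(W), 24(W), 28(W), 30(W), 31(W), all W → L
n=33: reaches L-position 32 → W
n=34: reaches L-position 32 → W
n=35: only reaches 28(W), 30(W), 34(W), all W → L
n=36: reaches L-position 32 → W
n=37: reaches L-position 0 → W
n=38: only reaches 19(W), 36(W), 37(W), all W → L
L entries with 1 ≤ n ≤ 38 (n=0 is outside the asked range and is not counted): n = 4, 9, 14, 20, 26, 32, 35, 38; that makes 8.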